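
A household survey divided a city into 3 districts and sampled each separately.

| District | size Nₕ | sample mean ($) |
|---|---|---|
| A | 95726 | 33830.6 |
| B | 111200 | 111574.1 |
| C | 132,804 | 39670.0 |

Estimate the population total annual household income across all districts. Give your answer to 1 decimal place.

20913842615.6

A: 95726·33830.6 = 3238468015.6
B: 111200·111574.1 = 12407039920
C: 132804·39670.0 = 5268334680
τ̂ = Σ Nₕx̄ₕ = 20913842615.6.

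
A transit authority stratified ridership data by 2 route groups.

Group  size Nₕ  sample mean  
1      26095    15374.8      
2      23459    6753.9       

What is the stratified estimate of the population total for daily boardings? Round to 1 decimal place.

559645146.1

1: 26095·15374.8 = 401205406
2: 23459·6753.9 = 158439740.1
τ̂ = Σ Nₕx̄ₕ = 559645146.1.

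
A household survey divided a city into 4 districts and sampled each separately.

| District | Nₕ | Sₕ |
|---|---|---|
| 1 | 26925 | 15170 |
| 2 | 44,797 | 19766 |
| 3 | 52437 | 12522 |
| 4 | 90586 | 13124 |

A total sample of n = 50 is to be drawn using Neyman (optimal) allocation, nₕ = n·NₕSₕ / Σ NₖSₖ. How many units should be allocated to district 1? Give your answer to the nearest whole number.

1: NₕSₕ = 26925·15170 = 408452250
2: NₕSₕ = 44797·19766 = 885457502
3: NₕSₕ = 52437·12522 = 656616114
4: NₕSₕ = 90586·13124 = 1188850664
Σ NₕSₕ = 3139376530.
n_1 = 50·408452250/3139376530 = 6.505... → 7.

7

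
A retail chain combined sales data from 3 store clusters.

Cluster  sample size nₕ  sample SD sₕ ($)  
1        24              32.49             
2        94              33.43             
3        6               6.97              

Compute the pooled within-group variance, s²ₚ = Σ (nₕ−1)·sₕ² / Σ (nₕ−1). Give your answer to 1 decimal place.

1: (24−1)·32.49² = 23·1055.6001 = 24278.8023
2: (94−1)·33.43² = 93·1117.5649 = 103933.5357
3: (6−1)·6.97² = 5·48.5809 = 242.9045
Numerator = 128455.2425; denominator = Σ(nₕ−1) = 121.
s²ₚ = 128455.2425/121 = 1061.614... → 1061.6.

1061.6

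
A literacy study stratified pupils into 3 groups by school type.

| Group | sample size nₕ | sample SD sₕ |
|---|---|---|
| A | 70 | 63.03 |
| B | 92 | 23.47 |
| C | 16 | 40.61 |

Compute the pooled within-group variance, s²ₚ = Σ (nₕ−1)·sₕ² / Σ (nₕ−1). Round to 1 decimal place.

1994.2

Degrees of freedom: 69 + 91 + 15 = 175.
Σ(nₕ−1)sₕ² = 69·3972.7809 + 91·550.8409 + 15·1649.1721 = 348985.9855.
s²ₚ = 348985.9855 / 175 = 1994.206... → 1994.2.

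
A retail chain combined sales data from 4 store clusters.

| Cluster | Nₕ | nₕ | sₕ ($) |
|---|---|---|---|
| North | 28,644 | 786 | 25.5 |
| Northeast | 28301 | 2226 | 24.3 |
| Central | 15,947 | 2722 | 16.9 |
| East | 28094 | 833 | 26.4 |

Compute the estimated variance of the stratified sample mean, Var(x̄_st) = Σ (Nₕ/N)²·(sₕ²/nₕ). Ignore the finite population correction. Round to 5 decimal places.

N = 100986. Term for each stratum: Wₕ²sₕ²/nₕ.
Var(x̄_st) = 0.06655839 + 0.02083381 + 0.00261650 + 0.06475416 = 0.15476286 → 0.15476.

0.15476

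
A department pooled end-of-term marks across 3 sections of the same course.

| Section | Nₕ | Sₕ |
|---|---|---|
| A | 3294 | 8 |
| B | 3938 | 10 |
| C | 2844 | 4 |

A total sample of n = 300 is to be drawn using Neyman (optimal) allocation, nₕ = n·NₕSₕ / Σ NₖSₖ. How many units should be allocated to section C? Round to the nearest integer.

Σ NₕSₕ = 3294·8 + 3938·10 + 2844·4 = 77108.
Share for C: 11376/77108 = 0.14753.
n_C = 300 × 0.14753 = 44.260... → 44.

44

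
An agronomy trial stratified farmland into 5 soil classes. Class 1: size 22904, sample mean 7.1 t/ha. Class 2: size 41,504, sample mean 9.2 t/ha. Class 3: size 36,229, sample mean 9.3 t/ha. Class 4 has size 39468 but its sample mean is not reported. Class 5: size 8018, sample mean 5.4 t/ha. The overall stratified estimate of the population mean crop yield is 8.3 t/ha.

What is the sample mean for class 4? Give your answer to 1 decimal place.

N = 22904 + 41504 + 36229 + 39468 + 8018 = 148123.
Overall total = μ·N = 8.3·148123 = 1229420.9.
Subtract the known strata: 22904·7.1 + 41504·9.2 + 36229·9.3 + 8018·5.4 = 924682.1.
Remaining total for class 4: 1229420.9 − 924682.1 = 304738.8.
Divide by its size: 304738.8 / 39468 = 7.721... → 7.7.

7.7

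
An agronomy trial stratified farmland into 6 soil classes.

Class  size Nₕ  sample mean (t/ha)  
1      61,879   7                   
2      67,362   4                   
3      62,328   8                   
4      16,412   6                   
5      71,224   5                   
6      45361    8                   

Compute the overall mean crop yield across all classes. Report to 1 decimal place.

x̄_st = (Σ Nₕx̄ₕ) / (Σ Nₕ) = (61879·7 + 67362·4 + 62328·8 + 16412·6 + 71224·5 + 45361·8) / 324566
= 2018705 / 324566 = 6.220... → 6.2.

6.2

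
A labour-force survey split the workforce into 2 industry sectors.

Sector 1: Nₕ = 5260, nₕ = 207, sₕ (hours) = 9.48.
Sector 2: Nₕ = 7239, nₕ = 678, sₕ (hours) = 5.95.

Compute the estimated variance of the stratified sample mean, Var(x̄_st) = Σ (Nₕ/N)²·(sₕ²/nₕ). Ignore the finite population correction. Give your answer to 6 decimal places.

N = 12499; Wₕ = Nₕ/N.
sector 1: (5260/12499)²·9.48²/207 = 0.076889543
sector 2: (7239/12499)²·5.95²/678 = 0.017515029
Sum = 0.094404572 → 0.094405.

0.094405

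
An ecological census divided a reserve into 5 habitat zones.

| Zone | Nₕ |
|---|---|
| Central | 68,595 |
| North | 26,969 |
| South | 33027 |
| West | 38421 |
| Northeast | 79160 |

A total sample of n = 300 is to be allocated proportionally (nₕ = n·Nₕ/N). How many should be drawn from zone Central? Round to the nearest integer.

N = 68595 + 26969 + 33027 + 38421 + 79160 = 246172.
n_Central = 300·68595/246172 = 83.594... → 84.

84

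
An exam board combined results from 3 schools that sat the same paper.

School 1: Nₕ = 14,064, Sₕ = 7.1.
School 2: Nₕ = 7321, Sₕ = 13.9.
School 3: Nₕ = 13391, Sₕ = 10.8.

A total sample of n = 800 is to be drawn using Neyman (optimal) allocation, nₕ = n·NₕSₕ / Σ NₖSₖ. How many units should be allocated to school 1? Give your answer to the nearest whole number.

231

1: NₕSₕ = 14064·7.1 = 99854.4
2: NₕSₕ = 7321·13.9 = 101761.9
3: NₕSₕ = 13391·10.8 = 144622.8
Σ NₕSₕ = 346239.1.
n_1 = 800·99854.4/346239.1 = 230.718... → 231.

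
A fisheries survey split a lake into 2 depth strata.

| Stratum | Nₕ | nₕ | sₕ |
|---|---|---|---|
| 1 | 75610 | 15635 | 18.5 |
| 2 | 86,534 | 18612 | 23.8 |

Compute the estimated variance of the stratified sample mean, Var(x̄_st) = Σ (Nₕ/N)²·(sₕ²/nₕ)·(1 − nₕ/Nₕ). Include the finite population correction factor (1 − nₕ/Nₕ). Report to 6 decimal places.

0.010580

N = 162144. Term for each stratum: Wₕ²sₕ²/nₕ·(1−nₕ/Nₕ).
Var(x̄_st) = 0.003775664 + 0.006803875 = 0.010579539 → 0.010580.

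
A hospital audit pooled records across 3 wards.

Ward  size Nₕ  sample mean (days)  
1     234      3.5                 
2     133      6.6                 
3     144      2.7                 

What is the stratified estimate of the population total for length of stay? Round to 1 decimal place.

2085.6

Population total = Σ Nₕ·x̄ₕ (each stratum's size times its mean).
234·3.5 + 133·6.6 + 144·2.7 = 819 + 877.8 + 388.8 = 2085.6.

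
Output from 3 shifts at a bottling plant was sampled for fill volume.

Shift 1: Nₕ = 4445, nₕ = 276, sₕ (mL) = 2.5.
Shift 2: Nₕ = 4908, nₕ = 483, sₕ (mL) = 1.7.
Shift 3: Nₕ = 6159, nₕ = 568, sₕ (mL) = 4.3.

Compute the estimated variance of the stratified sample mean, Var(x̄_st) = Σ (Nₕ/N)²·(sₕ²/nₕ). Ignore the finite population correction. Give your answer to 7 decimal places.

0.0075903

N = 15512; Wₕ = Nₕ/N.
shift 1: (4445/15512)²·2.5²/276 = 0.0018594259
shift 2: (4908/15512)²·1.7²/483 = 0.0005989964
shift 3: (6159/15512)²·4.3²/568 = 0.0051318434
Sum = 0.0075902657 → 0.0075903.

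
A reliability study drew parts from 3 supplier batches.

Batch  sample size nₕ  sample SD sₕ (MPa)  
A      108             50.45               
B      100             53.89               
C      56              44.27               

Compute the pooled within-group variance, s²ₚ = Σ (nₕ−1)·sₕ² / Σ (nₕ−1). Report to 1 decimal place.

Degrees of freedom: 107 + 99 + 55 = 261.
Σ(nₕ−1)sₕ² = 107·2545.2025 + 99·2904.1321 + 55·1959.8329 = 667636.5549.
s²ₚ = 667636.5549 / 261 = 2557.994... → 2558.0.

2558.0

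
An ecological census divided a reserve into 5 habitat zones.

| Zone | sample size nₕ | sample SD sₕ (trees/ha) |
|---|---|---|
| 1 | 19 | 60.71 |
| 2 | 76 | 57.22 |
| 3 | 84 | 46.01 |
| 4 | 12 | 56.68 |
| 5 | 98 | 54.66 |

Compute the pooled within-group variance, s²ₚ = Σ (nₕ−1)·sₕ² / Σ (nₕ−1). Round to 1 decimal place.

Degrees of freedom: 18 + 75 + 83 + 11 + 97 = 284.
Σ(nₕ−1)sₕ² = 18·3685.7041 + 75·3274.1284 + 83·2116.9201 + 11·3212.6224 + 97·2987.7156 = 812753.9317.
s²ₚ = 812753.9317 / 284 = 2861.810... → 2861.8.

2861.8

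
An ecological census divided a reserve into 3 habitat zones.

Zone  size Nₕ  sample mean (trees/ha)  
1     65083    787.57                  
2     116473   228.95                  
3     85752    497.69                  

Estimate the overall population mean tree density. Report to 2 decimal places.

451.17

N = 65083 + 116473 + 85752 = 267308.
The stratified mean weights each stratum mean by its population share Nₕ/N.
Σ Nₕx̄ₕ = 65083·787.57 + 116473·228.95 + 85752·497.69 = 51257418.31 + 26666493.35 + 42677912.88 = 120601824.54.
Divide by N: 120601824.54 / 267308 = 451.1718... → 451.17.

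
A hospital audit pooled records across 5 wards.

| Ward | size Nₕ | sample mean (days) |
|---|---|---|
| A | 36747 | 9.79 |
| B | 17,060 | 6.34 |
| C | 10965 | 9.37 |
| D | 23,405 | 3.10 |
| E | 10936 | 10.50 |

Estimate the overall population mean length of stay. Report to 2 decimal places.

N = 36747 + 17060 + 10965 + 23405 + 10936 = 99113.
Weight each subgroup mean by Nₕ/N and sum.
Σ Nₕx̄ₕ = 36747·9.79 + 17060·6.34 + 10965·9.37 + 23405·3.10 + 10936·10.50 = 359753.13 + 108160.4 + 102742.05 + 72555.5 + 114828 = 758039.08.
Divide by N: 758039.08 / 99113 = 7.6482... → 7.65.

7.65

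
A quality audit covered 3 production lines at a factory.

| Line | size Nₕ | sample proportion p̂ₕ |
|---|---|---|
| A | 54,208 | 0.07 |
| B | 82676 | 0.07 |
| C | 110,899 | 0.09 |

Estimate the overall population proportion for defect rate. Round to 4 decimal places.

Wₕ = Nₕ/N with N = 247783: 0.2188, 0.3337, 0.4476.
p̂_st = 0.2188·0.07 + 0.3337·0.07 + 0.4476·0.09 ≈ 0.078951... → 0.0790.

0.0790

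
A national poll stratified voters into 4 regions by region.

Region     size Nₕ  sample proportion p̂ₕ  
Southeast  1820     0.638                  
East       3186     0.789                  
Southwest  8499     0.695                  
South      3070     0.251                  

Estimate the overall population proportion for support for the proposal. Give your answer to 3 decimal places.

Wₕ = Nₕ/N with N = 16575: 0.1098, 0.1922, 0.5128, 0.1852.
p̂_st = 0.1098·0.638 + 0.1922·0.789 + 0.5128·0.695 + 0.1852·0.251 ≈ 0.62457... → 0.625.

0.625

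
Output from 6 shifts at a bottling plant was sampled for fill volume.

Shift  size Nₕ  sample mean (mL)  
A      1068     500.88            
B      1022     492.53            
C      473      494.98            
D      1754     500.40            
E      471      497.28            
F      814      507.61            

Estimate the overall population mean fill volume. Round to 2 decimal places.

499.38

N = 1068 + 1022 + 473 + 1754 + 471 + 814 = 5602.
Overall mean = Σ (Nₕ/N)·x̄ₕ — weight by population share, not a simple average.
Σ Nₕx̄ₕ = 1068·500.88 + 1022·492.53 + 473·494.98 + 1754·500.40 + 471·497.28 + 814·507.61 = 534939.84 + 503365.66 + 234125.54 + 877701.6 + 234218.88 + 413194.54 = 2797546.06.
Divide by N: 2797546.06 / 5602 = 499.3834... → 499.38.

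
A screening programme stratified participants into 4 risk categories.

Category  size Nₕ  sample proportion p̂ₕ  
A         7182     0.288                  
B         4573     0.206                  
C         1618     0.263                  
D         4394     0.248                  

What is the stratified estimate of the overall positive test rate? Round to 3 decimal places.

0.255

Wₕ = Nₕ/N with N = 17767: 0.4042, 0.2574, 0.0911, 0.2473.
p̂_st = 0.4042·0.288 + 0.2574·0.206 + 0.0911·0.263 + 0.2473·0.248 ≈ 0.25473... → 0.255.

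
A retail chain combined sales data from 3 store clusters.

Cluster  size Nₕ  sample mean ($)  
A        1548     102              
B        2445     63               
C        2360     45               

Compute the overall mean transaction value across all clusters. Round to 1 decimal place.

N = 1548 + 2445 + 2360 = 6353.
The stratified mean weights each stratum mean by its population share Nₕ/N.
Σ Nₕx̄ₕ = 1548·102 + 2445·63 + 2360·45 = 157896 + 154035 + 106200 = 418131.
Divide by N: 418131 / 6353 = 65.816... → 65.8.

65.8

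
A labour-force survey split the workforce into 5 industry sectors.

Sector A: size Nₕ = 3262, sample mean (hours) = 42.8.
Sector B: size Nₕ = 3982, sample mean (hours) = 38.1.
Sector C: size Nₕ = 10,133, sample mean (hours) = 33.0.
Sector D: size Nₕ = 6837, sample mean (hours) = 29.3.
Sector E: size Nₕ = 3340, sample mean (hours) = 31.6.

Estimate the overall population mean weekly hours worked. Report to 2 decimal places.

33.81

x̄_st = (Σ Nₕx̄ₕ) / (Σ Nₕ) = (3262·42.8 + 3982·38.1 + 10133·33.0 + 6837·29.3 + 3340·31.6) / 27554
= 931584.9 / 27554 = 33.8094... → 33.81.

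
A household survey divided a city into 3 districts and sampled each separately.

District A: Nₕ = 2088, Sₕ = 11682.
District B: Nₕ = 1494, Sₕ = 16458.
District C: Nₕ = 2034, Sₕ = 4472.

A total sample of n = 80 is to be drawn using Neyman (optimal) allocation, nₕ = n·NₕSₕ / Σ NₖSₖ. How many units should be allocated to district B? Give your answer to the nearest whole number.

Σ NₕSₕ = 2088·11682 + 1494·16458 + 2034·4472 = 58076316.
Share for B: 24588252/58076316 = 0.42338.
n_B = 80 × 0.42338 = 33.870... → 34.

34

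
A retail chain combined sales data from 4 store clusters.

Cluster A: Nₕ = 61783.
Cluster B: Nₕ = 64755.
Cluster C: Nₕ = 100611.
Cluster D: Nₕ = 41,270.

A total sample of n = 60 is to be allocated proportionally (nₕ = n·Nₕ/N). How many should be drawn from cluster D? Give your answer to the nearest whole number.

N = 61783 + 64755 + 100611 + 41270 = 268419.
n_D = 60·41270/268419 = 9.225... → 9.

9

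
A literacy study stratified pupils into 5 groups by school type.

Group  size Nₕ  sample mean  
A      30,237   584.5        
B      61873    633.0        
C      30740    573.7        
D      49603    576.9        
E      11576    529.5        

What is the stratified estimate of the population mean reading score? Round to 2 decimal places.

593.49

N = 30237 + 61873 + 30740 + 49603 + 11576 = 184029.
The stratified mean weights each stratum mean by its population share Nₕ/N.
Σ Nₕx̄ₕ = 30237·584.5 + 61873·633.0 + 30740·573.7 + 49603·576.9 + 11576·529.5 = 17673526.5 + 39165609 + 17635538 + 28615970.7 + 6129492 = 109220136.2.
Divide by N: 109220136.2 / 184029 = 593.4942... → 593.49.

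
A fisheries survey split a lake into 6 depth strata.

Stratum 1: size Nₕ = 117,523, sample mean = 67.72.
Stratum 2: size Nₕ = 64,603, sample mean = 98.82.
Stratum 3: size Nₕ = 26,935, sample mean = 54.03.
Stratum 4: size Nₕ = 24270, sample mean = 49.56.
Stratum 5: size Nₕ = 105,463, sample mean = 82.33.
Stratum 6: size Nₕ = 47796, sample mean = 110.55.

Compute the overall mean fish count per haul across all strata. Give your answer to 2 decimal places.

x̄_st = (Σ Nₕx̄ₕ) / (Σ Nₕ) = (117523·67.72 + 64603·98.82 + 26935·54.03 + 24270·49.56 + 105463·82.33 + 47796·110.55) / 386590
= 30967461.86 / 386590 = 80.1041... → 80.10.

80.10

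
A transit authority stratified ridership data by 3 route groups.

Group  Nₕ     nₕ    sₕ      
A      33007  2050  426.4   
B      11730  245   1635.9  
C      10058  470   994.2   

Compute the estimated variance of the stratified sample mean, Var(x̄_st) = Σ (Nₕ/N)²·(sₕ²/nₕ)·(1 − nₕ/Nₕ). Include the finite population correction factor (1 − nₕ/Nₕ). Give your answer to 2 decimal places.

N = 54795; Wₕ = Nₕ/N.
group A: (33007/54795)²·426.4²/2050·(1 − 2050/33007) = 30.18308
group B: (11730/54795)²·1635.9²/245·(1 − 245/11730) = 490.11114
group C: (10058/54795)²·994.2²/470·(1 − 470/10058) = 67.54722
Sum = 587.84143 → 587.84.

587.84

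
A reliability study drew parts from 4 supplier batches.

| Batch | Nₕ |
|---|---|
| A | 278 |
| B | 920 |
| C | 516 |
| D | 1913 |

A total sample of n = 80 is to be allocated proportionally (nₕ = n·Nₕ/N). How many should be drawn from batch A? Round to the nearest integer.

6

N = 278 + 920 + 516 + 1913 = 3627.
n_A = 80·278/3627 = 6.132... → 6.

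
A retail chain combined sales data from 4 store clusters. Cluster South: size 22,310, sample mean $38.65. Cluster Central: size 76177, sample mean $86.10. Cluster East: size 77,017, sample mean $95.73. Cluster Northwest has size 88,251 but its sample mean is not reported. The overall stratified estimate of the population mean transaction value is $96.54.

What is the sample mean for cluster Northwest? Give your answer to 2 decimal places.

120.89

N = 22310 + 76177 + 77017 + 88251 = 263755.
Overall total = μ·N = 96.54·263755 = 25462907.7.
Subtract the known strata: 22310·38.65 + 76177·86.10 + 77017·95.73 = 14793958.61.
Remaining total for cluster Northwest: 25462907.7 − 14793958.61 = 10668949.09.
Divide by its size: 10668949.09 / 88251 = 120.8932... → 120.89.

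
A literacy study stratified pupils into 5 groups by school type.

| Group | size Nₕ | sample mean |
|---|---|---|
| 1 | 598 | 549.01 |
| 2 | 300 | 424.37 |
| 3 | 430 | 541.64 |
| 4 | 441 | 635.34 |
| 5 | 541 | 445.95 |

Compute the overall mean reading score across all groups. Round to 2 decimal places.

x̄_st = (Σ Nₕx̄ₕ) / (Σ Nₕ) = (598·549.01 + 300·424.37 + 430·541.64 + 441·635.34 + 541·445.95) / 2310
= 1209968.07 / 2310 = 523.7957... → 523.80.

523.80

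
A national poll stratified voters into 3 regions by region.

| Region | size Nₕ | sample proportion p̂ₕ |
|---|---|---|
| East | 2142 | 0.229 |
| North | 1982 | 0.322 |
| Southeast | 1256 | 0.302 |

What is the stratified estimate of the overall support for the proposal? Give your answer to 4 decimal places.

0.2803

N = 2142 + 1982 + 1256 = 5380.
Overall proportion = Σ (Nₕ/N)·p̂ₕ.
Σ Nₕp̂ₕ = 490.518 + 638.204 + 379.312 = 1508.034.
1508.034 / 5380 = 0.280304... → 0.2803.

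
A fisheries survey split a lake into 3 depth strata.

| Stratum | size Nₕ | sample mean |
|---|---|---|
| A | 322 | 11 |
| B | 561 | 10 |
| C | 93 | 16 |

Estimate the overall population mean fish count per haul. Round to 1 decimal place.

10.9

x̄_st = (Σ Nₕx̄ₕ) / (Σ Nₕ) = (322·11 + 561·10 + 93·16) / 976
= 10640 / 976 = 10.902... → 10.9.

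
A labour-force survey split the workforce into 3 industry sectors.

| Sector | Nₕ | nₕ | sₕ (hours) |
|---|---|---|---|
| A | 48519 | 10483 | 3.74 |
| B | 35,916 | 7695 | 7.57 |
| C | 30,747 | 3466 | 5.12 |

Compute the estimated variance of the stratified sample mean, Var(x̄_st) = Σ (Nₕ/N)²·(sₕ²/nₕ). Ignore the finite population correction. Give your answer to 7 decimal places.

0.0014998

N = 115182. Term for each stratum: Wₕ²sₕ²/nₕ.
Var(x̄_st) = 0.0002367620 + 0.0007240855 + 0.0005389489 = 0.0014997965 → 0.0014998.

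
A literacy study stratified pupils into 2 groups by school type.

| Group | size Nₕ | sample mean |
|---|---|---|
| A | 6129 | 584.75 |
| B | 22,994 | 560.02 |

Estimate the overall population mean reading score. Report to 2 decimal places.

N = 29123; weights Wₕ = Nₕ/N = (0.2105, 0.7895).
x̄_st = Σ Wₕ·x̄ₕ = 0.2105·584.75 + 0.7895·560.02 ≈ 565.2245...
→ 565.22.

565.22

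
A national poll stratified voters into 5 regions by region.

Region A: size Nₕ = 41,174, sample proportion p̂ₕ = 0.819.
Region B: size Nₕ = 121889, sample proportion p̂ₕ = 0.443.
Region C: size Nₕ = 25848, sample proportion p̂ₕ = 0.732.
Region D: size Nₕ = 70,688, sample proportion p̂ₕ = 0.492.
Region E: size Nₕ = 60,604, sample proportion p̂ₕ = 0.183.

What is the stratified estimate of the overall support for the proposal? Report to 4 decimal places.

Wₕ = Nₕ/N with N = 320203: 0.1286, 0.3807, 0.0807, 0.2208, 0.1893.
p̂_st = 0.1286·0.819 + 0.3807·0.443 + 0.0807·0.732 + 0.2208·0.492 + 0.1893·0.183 ≈ 0.476286... → 0.4763.

0.4763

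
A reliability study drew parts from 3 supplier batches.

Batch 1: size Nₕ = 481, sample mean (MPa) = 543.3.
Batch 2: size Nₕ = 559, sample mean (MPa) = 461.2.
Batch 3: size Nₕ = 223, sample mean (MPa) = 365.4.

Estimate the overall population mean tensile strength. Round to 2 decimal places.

475.55

N = 1263; weights Wₕ = Nₕ/N = (0.3808, 0.4426, 0.1766).
x̄_st = Σ Wₕ·x̄ₕ = 0.3808·543.3 + 0.4426·461.2 + 0.1766·365.4 ≈ 475.5521...
→ 475.55.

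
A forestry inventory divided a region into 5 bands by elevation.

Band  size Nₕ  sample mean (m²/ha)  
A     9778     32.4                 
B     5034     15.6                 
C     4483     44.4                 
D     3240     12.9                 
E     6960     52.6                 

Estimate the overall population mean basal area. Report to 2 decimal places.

33.98

N = 9778 + 5034 + 4483 + 3240 + 6960 = 29495.
Weight each subgroup mean by Nₕ/N and sum.
Σ Nₕx̄ₕ = 9778·32.4 + 5034·15.6 + 4483·44.4 + 3240·12.9 + 6960·52.6 = 316807.2 + 78530.4 + 199045.2 + 41796 + 366096 = 1002274.8.
Divide by N: 1002274.8 / 29495 = 33.9812... → 33.98.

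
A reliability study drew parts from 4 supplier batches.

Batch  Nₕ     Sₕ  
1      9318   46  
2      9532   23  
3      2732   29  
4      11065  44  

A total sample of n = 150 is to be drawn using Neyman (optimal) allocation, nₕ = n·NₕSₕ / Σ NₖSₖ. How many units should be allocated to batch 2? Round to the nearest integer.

1: NₕSₕ = 9318·46 = 428628
2: NₕSₕ = 9532·23 = 219236
3: NₕSₕ = 2732·29 = 79228
4: NₕSₕ = 11065·44 = 486860
Σ NₕSₕ = 1213952.
n_2 = 150·219236/1213952 = 27.090... → 27.

27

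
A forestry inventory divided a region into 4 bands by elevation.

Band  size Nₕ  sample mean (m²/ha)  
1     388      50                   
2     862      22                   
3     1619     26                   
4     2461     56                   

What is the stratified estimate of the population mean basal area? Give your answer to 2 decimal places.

40.95

N = 388 + 862 + 1619 + 2461 = 5330.
Weight each subgroup mean by Nₕ/N and sum.
Σ Nₕx̄ₕ = 388·50 + 862·22 + 1619·26 + 2461·56 = 19400 + 18964 + 42094 + 137816 = 218274.
Divide by N: 218274 / 5330 = 40.9520... → 40.95.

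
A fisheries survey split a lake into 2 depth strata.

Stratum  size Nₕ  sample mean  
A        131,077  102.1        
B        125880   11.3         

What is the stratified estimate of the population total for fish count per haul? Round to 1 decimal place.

A: 131077·102.1 = 13382961.7
B: 125880·11.3 = 1422444
τ̂ = Σ Nₕx̄ₕ = 14805405.7.

14805405.7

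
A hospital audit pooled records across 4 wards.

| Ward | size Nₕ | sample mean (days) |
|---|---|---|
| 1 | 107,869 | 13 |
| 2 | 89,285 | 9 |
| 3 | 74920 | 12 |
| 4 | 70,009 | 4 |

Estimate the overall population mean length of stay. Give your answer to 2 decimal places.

N = 342083; weights Wₕ = Nₕ/N = (0.3153, 0.2610, 0.2190, 0.2047).
x̄_st = Σ Wₕ·x̄ₕ = 0.3153·13 + 0.2610·9 + 0.2190·12 + 0.2047·4 ≈ 9.8951...
→ 9.90.

9.90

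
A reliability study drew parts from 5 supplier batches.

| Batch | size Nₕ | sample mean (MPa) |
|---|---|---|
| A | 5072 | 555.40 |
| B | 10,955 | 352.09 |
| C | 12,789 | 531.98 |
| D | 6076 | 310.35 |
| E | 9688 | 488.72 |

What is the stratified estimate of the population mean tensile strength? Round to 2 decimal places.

450.83

N = 44580; weights Wₕ = Nₕ/N = (0.1138, 0.2457, 0.2869, 0.1363, 0.2173).
x̄_st = Σ Wₕ·x̄ₕ = 0.1138·555.40 + 0.2457·352.09 + 0.2869·531.98 + 0.1363·310.35 + 0.2173·488.72 ≈ 450.8307...
→ 450.83.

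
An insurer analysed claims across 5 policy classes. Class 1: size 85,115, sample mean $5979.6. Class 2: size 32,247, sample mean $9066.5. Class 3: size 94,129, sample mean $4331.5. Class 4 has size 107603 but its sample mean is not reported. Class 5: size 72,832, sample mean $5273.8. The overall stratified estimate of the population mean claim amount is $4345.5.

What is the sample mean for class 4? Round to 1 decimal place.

N = 85115 + 32247 + 94129 + 107603 + 72832 = 391926.
Overall total = μ·N = 4345.5·391926 = 1703114433.
Subtract the known strata: 85115·5979.6 + 32247·9066.5 + 94129·4331.5 + 72832·5273.8 = 1593142244.6.
Remaining total for class 4: 1703114433 − 1593142244.6 = 109972188.4.
Divide by its size: 109972188.4 / 107603 = 1022.018... → 1022.0.

1022.0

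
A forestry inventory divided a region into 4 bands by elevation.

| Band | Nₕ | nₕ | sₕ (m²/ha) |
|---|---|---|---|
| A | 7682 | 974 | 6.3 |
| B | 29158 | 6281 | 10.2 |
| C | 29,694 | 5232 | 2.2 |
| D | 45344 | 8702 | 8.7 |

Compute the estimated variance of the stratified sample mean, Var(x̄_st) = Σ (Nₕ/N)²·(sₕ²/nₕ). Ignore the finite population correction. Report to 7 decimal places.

0.0028112

N = 111878. Term for each stratum: Wₕ²sₕ²/nₕ.
Var(x̄_st) = 0.0001921239 + 0.0011251168 + 0.0000651667 + 0.0014287943 = 0.0028112017 → 0.0028112.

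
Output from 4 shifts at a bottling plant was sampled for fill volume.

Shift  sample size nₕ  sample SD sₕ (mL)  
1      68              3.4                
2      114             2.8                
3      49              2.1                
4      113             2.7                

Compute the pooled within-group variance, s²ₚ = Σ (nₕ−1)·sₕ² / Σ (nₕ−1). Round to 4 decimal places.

7.9076

1: (68−1)·3.4² = 67·11.56 = 774.52
2: (114−1)·2.8² = 113·7.84 = 885.92
3: (49−1)·2.1² = 48·4.41 = 211.68
4: (113−1)·2.7² = 112·7.29 = 816.48
Numerator = 2688.6; denominator = Σ(nₕ−1) = 340.
s²ₚ = 2688.6/340 = 7.907647... → 7.9076.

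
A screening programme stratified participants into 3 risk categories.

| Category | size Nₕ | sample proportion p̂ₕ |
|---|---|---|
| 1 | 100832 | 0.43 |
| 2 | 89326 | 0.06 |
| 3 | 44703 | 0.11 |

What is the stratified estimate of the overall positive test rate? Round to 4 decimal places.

Wₕ = Nₕ/N with N = 234861: 0.4293, 0.3803, 0.1903.
p̂_st = 0.4293·0.43 + 0.3803·0.06 + 0.1903·0.11 ≈ 0.228368... → 0.2284.

0.2284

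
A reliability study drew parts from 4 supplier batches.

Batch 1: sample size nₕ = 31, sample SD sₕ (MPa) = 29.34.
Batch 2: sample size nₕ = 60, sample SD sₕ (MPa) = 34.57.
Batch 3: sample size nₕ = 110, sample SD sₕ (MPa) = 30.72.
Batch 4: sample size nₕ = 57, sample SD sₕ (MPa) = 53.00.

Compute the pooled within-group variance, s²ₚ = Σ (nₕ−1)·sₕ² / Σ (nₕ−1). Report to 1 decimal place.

1: (31−1)·29.34² = 30·860.8356 = 25825.068
2: (60−1)·34.57² = 59·1195.0849 = 70510.0091
3: (110−1)·30.72² = 109·943.7184 = 102865.3056
4: (57−1)·53.00² = 56·2809 = 157304
Numerator = 356504.3827; denominator = Σ(nₕ−1) = 254.
s²ₚ = 356504.3827/254 = 1403.561... → 1403.6.

1403.6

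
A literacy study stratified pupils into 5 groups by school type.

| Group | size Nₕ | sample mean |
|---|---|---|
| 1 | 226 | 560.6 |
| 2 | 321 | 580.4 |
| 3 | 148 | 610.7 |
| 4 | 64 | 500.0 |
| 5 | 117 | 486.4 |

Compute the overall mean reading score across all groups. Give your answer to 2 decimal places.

x̄_st = (Σ Nₕx̄ₕ) / (Σ Nₕ) = (226·560.6 + 321·580.4 + 148·610.7 + 64·500.0 + 117·486.4) / 876
= 492296.4 / 876 = 561.9822... → 561.98.

561.98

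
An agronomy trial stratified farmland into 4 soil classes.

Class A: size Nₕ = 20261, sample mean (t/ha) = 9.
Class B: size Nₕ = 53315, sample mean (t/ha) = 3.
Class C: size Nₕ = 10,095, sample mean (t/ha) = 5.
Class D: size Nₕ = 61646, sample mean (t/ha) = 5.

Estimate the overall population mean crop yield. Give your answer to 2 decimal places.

N = 20261 + 53315 + 10095 + 61646 = 145317.
Weight each subgroup mean by Nₕ/N and sum.
Σ Nₕx̄ₕ = 20261·9 + 53315·3 + 10095·5 + 61646·5 = 182349 + 159945 + 50475 + 308230 = 700999.
Divide by N: 700999 / 145317 = 4.8239... → 4.82.

4.82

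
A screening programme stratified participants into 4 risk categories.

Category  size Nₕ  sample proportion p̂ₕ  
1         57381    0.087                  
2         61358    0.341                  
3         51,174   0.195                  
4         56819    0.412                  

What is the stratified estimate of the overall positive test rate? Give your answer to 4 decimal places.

0.2616

Wₕ = Nₕ/N with N = 226732: 0.2531, 0.2706, 0.2257, 0.2506.
p̂_st = 0.2531·0.087 + 0.2706·0.341 + 0.2257·0.195 + 0.2506·0.412 ≈ 0.261558... → 0.2616.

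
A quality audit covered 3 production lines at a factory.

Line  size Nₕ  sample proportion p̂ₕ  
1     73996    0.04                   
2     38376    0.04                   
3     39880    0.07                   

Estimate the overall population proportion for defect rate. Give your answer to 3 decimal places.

N = 73996 + 38376 + 39880 = 152252.
Overall proportion = Σ (Nₕ/N)·p̂ₕ.
Σ Nₕp̂ₕ = 2959.84 + 1535.04 + 2791.6 = 7286.48.
7286.48 / 152252 = 0.04786... → 0.048.

0.048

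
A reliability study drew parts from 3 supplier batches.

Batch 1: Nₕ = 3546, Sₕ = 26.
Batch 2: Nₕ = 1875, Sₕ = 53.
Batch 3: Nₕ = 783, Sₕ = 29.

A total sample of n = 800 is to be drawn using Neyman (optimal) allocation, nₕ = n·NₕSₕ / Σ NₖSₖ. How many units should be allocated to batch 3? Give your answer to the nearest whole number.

85

1: NₕSₕ = 3546·26 = 92196
2: NₕSₕ = 1875·53 = 99375
3: NₕSₕ = 783·29 = 22707
Σ NₕSₕ = 214278.
n_3 = 800·22707/214278 = 84.776... → 85.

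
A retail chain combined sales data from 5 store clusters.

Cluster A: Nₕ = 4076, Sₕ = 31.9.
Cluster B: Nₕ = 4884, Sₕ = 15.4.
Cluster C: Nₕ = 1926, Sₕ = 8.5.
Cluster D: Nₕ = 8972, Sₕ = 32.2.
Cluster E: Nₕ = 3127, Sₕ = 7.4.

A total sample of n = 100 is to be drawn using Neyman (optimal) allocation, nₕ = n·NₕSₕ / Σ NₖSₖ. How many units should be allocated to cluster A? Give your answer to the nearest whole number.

24

A: NₕSₕ = 4076·31.9 = 130024.4
B: NₕSₕ = 4884·15.4 = 75213.6
C: NₕSₕ = 1926·8.5 = 16371
D: NₕSₕ = 8972·32.2 = 288898.4
E: NₕSₕ = 3127·7.4 = 23139.8
Σ NₕSₕ = 533647.2.
n_A = 100·130024.4/533647.2 = 24.365... → 24.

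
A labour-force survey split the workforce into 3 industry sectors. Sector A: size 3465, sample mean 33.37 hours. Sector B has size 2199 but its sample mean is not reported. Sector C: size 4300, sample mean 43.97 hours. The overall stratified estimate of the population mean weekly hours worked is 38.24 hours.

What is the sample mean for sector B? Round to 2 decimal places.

34.71

Σ Nₕx̄ₕ = N·μ, so 2199·x̄_B = 9964·38.24 − (3465·33.37 + 4300·43.97).
= 381023.36 − 304698.05 = 76325.31.
x̄_B = 76325.31 / 2199 = 34.7091... → 34.71.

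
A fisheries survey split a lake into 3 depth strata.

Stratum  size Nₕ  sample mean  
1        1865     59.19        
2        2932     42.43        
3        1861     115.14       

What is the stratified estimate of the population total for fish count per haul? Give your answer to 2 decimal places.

449069.65

Estimate total by summing Nₕ·x̄ₕ over strata.
1865·59.19 + 2932·42.43 + 1861·115.14 = 110389.35 + 124404.76 + 214275.54 = 449069.65.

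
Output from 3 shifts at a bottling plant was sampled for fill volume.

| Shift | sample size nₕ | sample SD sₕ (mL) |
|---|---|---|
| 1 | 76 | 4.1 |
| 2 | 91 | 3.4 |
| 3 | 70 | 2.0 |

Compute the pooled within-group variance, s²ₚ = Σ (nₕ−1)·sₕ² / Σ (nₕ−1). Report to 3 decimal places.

Degrees of freedom: 75 + 90 + 69 = 234.
Σ(nₕ−1)sₕ² = 75·16.81 + 90·11.56 + 69·4 = 2577.15.
s²ₚ = 2577.15 / 234 = 11.01346... → 11.013.

11.013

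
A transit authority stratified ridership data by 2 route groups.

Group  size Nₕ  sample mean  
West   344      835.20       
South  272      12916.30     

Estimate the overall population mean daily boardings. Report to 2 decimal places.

N = 616; weights Wₕ = Nₕ/N = (0.5584, 0.4416).
x̄_st = Σ Wₕ·x̄ₕ = 0.5584·835.20 + 0.4416·12916.30 ≈ 6169.7117...
→ 6169.71.

6169.71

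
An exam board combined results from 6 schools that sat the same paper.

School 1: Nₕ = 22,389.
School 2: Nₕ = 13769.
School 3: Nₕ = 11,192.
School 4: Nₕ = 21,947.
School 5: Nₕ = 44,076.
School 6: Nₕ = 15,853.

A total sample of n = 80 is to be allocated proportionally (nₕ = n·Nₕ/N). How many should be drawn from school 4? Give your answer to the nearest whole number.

14

N = 22389 + 13769 + 11192 + 21947 + 44076 + 15853 = 129226.
n_4 = 80·21947/129226 = 13.587... → 14.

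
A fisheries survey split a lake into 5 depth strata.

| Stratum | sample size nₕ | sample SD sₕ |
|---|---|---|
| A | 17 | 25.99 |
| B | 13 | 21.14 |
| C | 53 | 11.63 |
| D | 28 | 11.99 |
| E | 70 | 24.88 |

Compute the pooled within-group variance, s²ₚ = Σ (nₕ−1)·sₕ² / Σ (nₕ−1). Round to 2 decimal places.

Degrees of freedom: 16 + 12 + 52 + 27 + 69 = 176.
Σ(nₕ−1)sₕ² = 16·675.4801 + 12·446.8996 + 52·135.2569 + 27·143.7601 + 69·619.0144 = 69797.3519.
s²ₚ = 69797.3519 / 176 = 396.5759... → 396.58.

396.58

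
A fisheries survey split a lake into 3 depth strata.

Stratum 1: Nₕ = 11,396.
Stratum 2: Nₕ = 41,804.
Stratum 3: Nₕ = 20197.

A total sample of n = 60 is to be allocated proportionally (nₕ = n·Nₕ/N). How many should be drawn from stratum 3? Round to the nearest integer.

Share of stratum 3 = 20197/73397 = 0.27517.
Allocate 60 × 0.27517 = 16.510... → 17.

17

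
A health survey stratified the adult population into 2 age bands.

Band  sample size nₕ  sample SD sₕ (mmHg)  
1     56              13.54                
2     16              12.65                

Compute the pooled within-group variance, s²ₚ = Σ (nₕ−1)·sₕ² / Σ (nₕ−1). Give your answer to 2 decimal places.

178.34

Degrees of freedom: 55 + 15 = 70.
Σ(nₕ−1)sₕ² = 55·183.3316 + 15·160.0225 = 12483.5755.
s²ₚ = 12483.5755 / 70 = 178.3368... → 178.34.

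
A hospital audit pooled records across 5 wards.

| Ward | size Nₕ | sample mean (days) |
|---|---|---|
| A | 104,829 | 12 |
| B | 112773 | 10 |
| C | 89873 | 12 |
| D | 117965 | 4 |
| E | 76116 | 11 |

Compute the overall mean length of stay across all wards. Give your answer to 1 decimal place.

9.5

N = 104829 + 112773 + 89873 + 117965 + 76116 = 501556.
Overall mean = Σ (Nₕ/N)·x̄ₕ — weight by population share, not a simple average.
Σ Nₕx̄ₕ = 104829·12 + 112773·10 + 89873·12 + 117965·4 + 76116·11 = 1257948 + 1127730 + 1078476 + 471860 + 837276 = 4773290.
Divide by N: 4773290 / 501556 = 9.517... → 9.5.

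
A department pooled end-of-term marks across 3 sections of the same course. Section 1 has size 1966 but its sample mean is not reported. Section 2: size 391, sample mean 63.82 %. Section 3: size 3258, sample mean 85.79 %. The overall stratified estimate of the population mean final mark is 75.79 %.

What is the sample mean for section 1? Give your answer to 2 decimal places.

Σ Nₕx̄ₕ = N·μ, so 1966·x̄_1 = 5615·75.79 − (391·63.82 + 3258·85.79).
= 425560.85 − 304457.44 = 121103.41.
x̄_1 = 121103.41 / 1966 = 61.5989... → 61.60.

61.60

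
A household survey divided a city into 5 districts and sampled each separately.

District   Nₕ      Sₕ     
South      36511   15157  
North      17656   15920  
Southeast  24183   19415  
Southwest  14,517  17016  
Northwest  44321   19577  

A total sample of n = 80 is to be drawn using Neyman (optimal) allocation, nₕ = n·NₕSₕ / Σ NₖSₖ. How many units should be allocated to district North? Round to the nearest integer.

9

Σ NₕSₕ = 36511·15157 + 17656·15920 + 24183·19415 + 14517·17016 + 44321·19577 = 2418687181.
Share for North: 281083520/2418687181 = 0.11621.
n_North = 80 × 0.11621 = 9.297... → 9.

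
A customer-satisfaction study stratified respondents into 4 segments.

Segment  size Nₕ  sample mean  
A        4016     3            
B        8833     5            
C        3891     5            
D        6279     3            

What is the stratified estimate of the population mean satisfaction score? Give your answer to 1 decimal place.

N = 23019; weights Wₕ = Nₕ/N = (0.1745, 0.3837, 0.1690, 0.2728).
x̄_st = Σ Wₕ·x̄ₕ = 0.1745·3 + 0.3837·5 + 0.1690·5 + 0.2728·3 ≈ 4.106...
→ 4.1.

4.1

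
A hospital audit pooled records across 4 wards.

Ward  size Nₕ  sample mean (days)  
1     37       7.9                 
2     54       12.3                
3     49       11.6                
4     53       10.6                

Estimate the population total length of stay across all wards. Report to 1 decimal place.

2086.7

1: 37·7.9 = 292.3
2: 54·12.3 = 664.2
3: 49·11.6 = 568.4
4: 53·10.6 = 561.8
τ̂ = Σ Nₕx̄ₕ = 2086.7.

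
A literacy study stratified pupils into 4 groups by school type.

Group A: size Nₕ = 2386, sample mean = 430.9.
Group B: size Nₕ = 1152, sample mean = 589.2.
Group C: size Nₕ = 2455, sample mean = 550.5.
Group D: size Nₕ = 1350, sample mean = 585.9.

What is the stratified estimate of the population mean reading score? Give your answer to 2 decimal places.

524.22

N = 7343; weights Wₕ = Nₕ/N = (0.3249, 0.1569, 0.3343, 0.1838).
x̄_st = Σ Wₕ·x̄ₕ = 0.3249·430.9 + 0.1569·589.2 + 0.3343·550.5 + 0.1838·585.9 ≈ 524.2174...
→ 524.22.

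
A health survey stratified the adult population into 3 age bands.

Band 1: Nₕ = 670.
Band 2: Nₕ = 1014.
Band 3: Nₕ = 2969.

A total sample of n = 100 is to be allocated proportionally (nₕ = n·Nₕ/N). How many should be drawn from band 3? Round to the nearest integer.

Share of band 3 = 2969/4653 = 0.63808.
Allocate 100 × 0.63808 = 63.808... → 64.

64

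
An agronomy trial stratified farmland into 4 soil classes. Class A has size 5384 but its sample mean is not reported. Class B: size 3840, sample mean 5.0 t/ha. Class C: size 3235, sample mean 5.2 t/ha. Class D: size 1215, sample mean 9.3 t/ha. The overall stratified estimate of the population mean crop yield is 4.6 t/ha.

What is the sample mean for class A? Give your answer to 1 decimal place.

2.9

N = 5384 + 3840 + 3235 + 1215 = 13674.
Overall total = μ·N = 4.6·13674 = 62900.4.
Subtract the known strata: 3840·5.0 + 3235·5.2 + 1215·9.3 = 47321.5.
Remaining total for class A: 62900.4 − 47321.5 = 15578.9.
Divide by its size: 15578.9 / 5384 = 2.894... → 2.9.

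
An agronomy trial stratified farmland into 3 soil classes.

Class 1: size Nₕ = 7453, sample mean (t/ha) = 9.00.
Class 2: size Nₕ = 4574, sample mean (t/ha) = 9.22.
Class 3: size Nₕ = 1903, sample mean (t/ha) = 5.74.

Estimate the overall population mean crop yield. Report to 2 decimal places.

8.63

x̄_st = (Σ Nₕx̄ₕ) / (Σ Nₕ) = (7453·9.00 + 4574·9.22 + 1903·5.74) / 13930
= 120172.5 / 13930 = 8.6269... → 8.63.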